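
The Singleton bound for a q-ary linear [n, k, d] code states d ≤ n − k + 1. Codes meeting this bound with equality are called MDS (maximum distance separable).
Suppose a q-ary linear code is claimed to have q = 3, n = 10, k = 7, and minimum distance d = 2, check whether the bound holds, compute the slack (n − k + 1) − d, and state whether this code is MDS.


Singleton RHS = n − k + 1 = 4, slack = 2, bound satisfied, not MDS.

Singleton bound: d ≤ n − k + 1.
Here n = 10, k = 7, so n − k + 1 = 4.
Given d = 2, check d ≤ 4: YES.
Slack = (n − k + 1) − d = 2.
The code is NOT MDS (slack = 2 > 0).
Description: the claimed parameters are [10, 7, 2]_3; such a code would be non-MDS.


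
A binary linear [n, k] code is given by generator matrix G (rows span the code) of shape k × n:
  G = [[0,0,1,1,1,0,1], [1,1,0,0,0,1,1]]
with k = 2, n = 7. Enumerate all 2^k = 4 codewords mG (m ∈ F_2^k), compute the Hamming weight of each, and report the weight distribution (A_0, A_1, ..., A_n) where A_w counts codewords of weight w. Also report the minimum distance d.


Weight distribution: A_0 = 1, A_4 = 2, A_6 = 1. Minimum distance d = 4.

Enumerate all 2^2 = 4 messages m ∈ F_2^2.
For each, compute codeword c = mG in F_2^7, then tally its weight.
  m = 00 → c = 0000000, weight = 0.
  m = 10 → c = 0011101, weight = 4.
  m = 01 → c = 1100011, weight = 4.
  m = 11 → c = 1111110, weight = 6.
Tally weights:
  weight 0: 1 codewords.
  weight 4: 2 codewords.
  weight 6: 1 codewords.
Minimum distance d = smallest w > 0 with A_w > 0 = 4.
Sanity: Σ A_w = 4 = 2^2 = 4 ✓.


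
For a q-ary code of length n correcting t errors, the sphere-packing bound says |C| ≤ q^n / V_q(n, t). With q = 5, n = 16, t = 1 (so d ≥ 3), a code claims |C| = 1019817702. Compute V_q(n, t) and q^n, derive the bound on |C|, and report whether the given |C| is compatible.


V_q(n, t) = 65, q^n = 152587890625, Hamming bound = 2347506009, |C| = 1019817702 ≤ bound (satisfied).

Step 1: Compute V_q(n, t) = Σ_{j=0}^1 C(n, j) (q−1)^j.
  j = 0: C(16,0)·(4)^0 = 1·1 = 1.
  j = 1: C(16,1)·(4)^1 = 16·4 = 64.
  V_q(n, t) = 1 + 64 = 65.
Step 2: q^n = 5^16 = 152587890625.
Step 3: Hamming bound ⌊q^n / V_q(n,t)⌋ = ⌊152587890625/65⌋ = 2347506009.
Step 4: Compare |C| = 1019817702 to 2347506009: satisfied.
The claimed |C| lies below the Hamming bound.


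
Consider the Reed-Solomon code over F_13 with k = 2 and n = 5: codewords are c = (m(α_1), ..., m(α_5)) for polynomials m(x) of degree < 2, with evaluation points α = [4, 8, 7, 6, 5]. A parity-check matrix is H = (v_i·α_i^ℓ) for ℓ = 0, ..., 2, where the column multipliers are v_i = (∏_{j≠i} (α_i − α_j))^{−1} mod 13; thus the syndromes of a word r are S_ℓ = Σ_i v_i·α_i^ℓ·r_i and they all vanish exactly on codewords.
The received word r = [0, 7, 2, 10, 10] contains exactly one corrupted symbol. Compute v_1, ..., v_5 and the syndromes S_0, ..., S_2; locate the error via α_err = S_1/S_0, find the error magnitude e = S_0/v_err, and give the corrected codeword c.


S = (10, 11, 3), error at position 5, error magnitude e = 5, c = [0, 7, 2, 10, 5].

Step 1: column multipliers v_i = (∏_{j≠i}(α_i − α_j))^{−1} mod 13.
  i = 1 (α = 4): (4−8)(4−7)(4−6)(4−5) = (−4)·(−3)·(−2)·(−1) = 24 ≡ 11, so v_1 = 11^{−1} = 6 (mod 13).
  i = 2 (α = 8): (8−4)(8−7)(8−6)(8−5) = 4·1·2·3 = 24 ≡ 11, so v_2 = 11^{−1} = 6 (mod 13).
  i = 3 (α = 7): (7−4)(7−8)(7−6)(7−5) = 3·(−1)·1·2 = −6 ≡ 7, so v_3 = 7^{−1} = 2 (mod 13).
  i = 4 (α = 6): (6−4)(6−8)(6−7)(6−5) = 2·(−2)·(−1)·1 = 4 ≡ 4, so v_4 = 4^{−1} = 10 (mod 13).
  i = 5 (α = 5): (5−4)(5−8)(5−7)(5−6) = 1·(−3)·(−2)·(−1) = −6 ≡ 7, so v_5 = 7^{−1} = 2 (mod 13).
  v = [6, 6, 2, 10, 2].
Step 2: syndromes of r = [0, 7, 2, 10, 10] (all sums mod 13).
  S_0 = Σ v_i r_i = 6·0 + 6·7 + 2·2 + 10·10 + 2·10 = 166 ≡ 10.
  S_1 = Σ v_i α_i r_i = 6·4·0 + 6·8·7 + 2·7·2 + 10·6·10 + 2·5·10 = 1064 ≡ 11.
  α_i^2 mod 13 = [3, 12, 10, 10, 12].
  S_2 = Σ v_i α_i^2 r_i = 6·3·0 + 6·12·7 + 2·10·2 + 10·10·10 + 2·12·10 = 1784 ≡ 3.
  S = (10, 11, 3) ≠ 0, so r is not a codeword (an error is present).
Step 3: locate the error. For a single error e at position i, S_ℓ = v_i·e·α_i^ℓ, so α_err = S_1/S_0.
  S_0^{−1} = 10^{−1} = 4 (mod 13), so α_err = 11·4 = 44 ≡ 5 = α_5. Error position i = 5.
  Consistency check: S_2/S_1 = 3·6 = 18 ≡ 5 = α_err ✓ (single-error assumption holds).
Step 4: error magnitude e = S_0/v_5 = S_0·∏_{j≠5}(α_5 − α_j) = 10·7 = 70 ≡ 5 (mod 13).
Step 5: correct position 5: c_5 = r_5 − e = 10 − 5 ≡ 5 (mod 13). Hence c = [0, 7, 2, 10, 5].
  Check: interpolating c through the α_i gives m(x) = 6 + 5·x (degree < 2) with m(α_i) = c_i for every i, so c is indeed a codeword.


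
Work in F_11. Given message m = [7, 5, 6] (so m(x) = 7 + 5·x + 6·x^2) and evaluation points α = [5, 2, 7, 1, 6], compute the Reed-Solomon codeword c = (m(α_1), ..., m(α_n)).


c = [6, 8, 6, 7, 0]

Message polynomial: m(x) = 7 + 5·x + 6·x^2 (mod 11).
For each evaluation point α_i, compute m(α_i) mod 11:
  α_1 = 5: Horner steps 6 → 2 → 6, so m(5) = 6.
  α_2 = 2: Horner steps 6 → 6 → 8, so m(2) = 8.
  α_3 = 7: Horner steps 6 → 3 → 6, so m(7) = 6.
  α_4 = 1: Horner steps 6 → 0 → 7, so m(1) = 7.
  α_5 = 6: Horner steps 6 → 8 → 0, so m(6) = 0.
Codeword c = [6, 8, 6, 7, 0] ∈ F_11^5.


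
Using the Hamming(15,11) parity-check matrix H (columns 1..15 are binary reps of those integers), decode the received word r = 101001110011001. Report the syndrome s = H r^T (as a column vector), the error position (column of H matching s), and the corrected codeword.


s = (0, 0, 1, 1)^T, error position = 3, corrected codeword c = 100001110011001

Compute s = H r^T mod 2 one row at a time:
  s_1 = 1 + 0 + 0 + 1 + 1 + 0 + 0 + 1 = 4 ≡ 0 (mod 2).
  s_2 = 0 + 0 + 1 + 1 + 1 + 0 + 0 + 1 = 4 ≡ 0 (mod 2).
  s_3 = 0 + 1 + 1 + 1 + 0 + 1 + 0 + 1 = 5 ≡ 1 (mod 2).
  s_4 = 1 + 1 + 0 + 1 + 0 + 1 + 0 + 1 = 5 ≡ 1 (mod 2).
s = (0, 0, 1, 1)^T — this equals column 3 of H (binary 0011), so error is at position 3.
Correct: flip bit 3 of r = 101001110011001 to get c = 100001110011001.


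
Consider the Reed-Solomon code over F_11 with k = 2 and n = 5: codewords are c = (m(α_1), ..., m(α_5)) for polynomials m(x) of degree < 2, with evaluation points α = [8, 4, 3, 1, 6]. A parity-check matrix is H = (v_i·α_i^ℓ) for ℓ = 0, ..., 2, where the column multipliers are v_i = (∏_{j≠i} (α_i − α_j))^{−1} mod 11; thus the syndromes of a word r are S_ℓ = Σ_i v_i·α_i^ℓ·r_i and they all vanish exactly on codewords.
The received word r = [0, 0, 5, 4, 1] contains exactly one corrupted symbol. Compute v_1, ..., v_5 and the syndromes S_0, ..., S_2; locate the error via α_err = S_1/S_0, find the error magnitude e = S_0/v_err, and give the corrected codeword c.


S = (4, 10, 3), error at position 1, error magnitude e = 9, c = [2, 0, 5, 4, 1].

Step 1: column multipliers v_i = (∏_{j≠i}(α_i − α_j))^{−1} mod 11.
  i = 1 (α = 8): (8−4)(8−3)(8−1)(8−6) = 4·5·7·2 = 280 ≡ 5, so v_1 = 5^{−1} = 9 (mod 11).
  i = 2 (α = 4): (4−8)(4−3)(4−1)(4−6) = (−4)·1·3·(−2) = 24 ≡ 2, so v_2 = 2^{−1} = 6 (mod 11).
  i = 3 (α = 3): (3−8)(3−4)(3−1)(3−6) = (−5)·(−1)·2·(−3) = −30 ≡ 3, so v_3 = 3^{−1} = 4 (mod 11).
  i = 4 (α = 1): (1−8)(1−4)(1−3)(1−6) = (−7)·(−3)·(−2)·(−5) = 210 ≡ 1, so v_4 = 1^{−1} = 1 (mod 11).
  i = 5 (α = 6): (6−8)(6−4)(6−3)(6−1) = (−2)·2·3·5 = −60 ≡ 6, so v_5 = 6^{−1} = 2 (mod 11).
  v = [9, 6, 4, 1, 2].
Step 2: syndromes of r = [0, 0, 5, 4, 1] (all sums mod 11).
  S_0 = Σ v_i r_i = 9·0 + 6·0 + 4·5 + 1·4 + 2·1 = 26 ≡ 4.
  S_1 = Σ v_i α_i r_i = 9·8·0 + 6·4·0 + 4·3·5 + 1·1·4 + 2·6·1 = 76 ≡ 10.
  α_i^2 mod 11 = [9, 5, 9, 1, 3].
  S_2 = Σ v_i α_i^2 r_i = 9·9·0 + 6·5·0 + 4·9·5 + 1·1·4 + 2·3·1 = 190 ≡ 3.
  S = (4, 10, 3) ≠ 0, so r is not a codeword (an error is present).
Step 3: locate the error. For a single error e at position i, S_ℓ = v_i·e·α_i^ℓ, so α_err = S_1/S_0.
  S_0^{−1} = 4^{−1} = 3 (mod 11), so α_err = 10·3 = 30 ≡ 8 = α_1. Error position i = 1.
  Consistency check: S_2/S_1 = 3·10 = 30 ≡ 8 = α_err ✓ (single-error assumption holds).
Step 4: error magnitude e = S_0/v_1 = S_0·∏_{j≠1}(α_1 − α_j) = 4·5 = 20 ≡ 9 (mod 11).
Step 5: correct position 1: c_1 = r_1 − e = 0 − 9 ≡ 2 (mod 11). Hence c = [2, 0, 5, 4, 1].
  Check: interpolating c through the α_i gives m(x) = 9 + 6·x (degree < 2) with m(α_i) = c_i for every i, so c is indeed a codeword.


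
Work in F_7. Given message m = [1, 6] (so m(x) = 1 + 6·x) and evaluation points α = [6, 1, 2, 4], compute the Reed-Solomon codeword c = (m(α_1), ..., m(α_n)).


c = [2, 0, 6, 4]

Message polynomial: m(x) = 1 + 6·x (mod 7).
For each evaluation point α_i, compute m(α_i) mod 7:
  α_1 = 6: Horner steps 6 → 2, so m(6) = 2.
  α_2 = 1: Horner steps 6 → 0, so m(1) = 0.
  α_3 = 2: Horner steps 6 → 6, so m(2) = 6.
  α_4 = 4: Horner steps 6 → 4, so m(4) = 4.
Codeword c = [2, 0, 6, 4] ∈ F_7^4.


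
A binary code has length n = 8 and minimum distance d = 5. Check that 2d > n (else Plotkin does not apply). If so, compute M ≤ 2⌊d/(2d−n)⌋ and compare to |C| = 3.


Plotkin bound M ≤ 4; given |C| = 3 ≤ bound (satisfied).

Check applicability: 2d = 10, n = 8.
2d − n = 2 > 0, so Plotkin applies.
Compute d/(2d−n) = 5/2 ≈ 2.5000.
⌊d/(2d−n)⌋ = 2.
Plotkin bound: M ≤ 2·2 = 4.
Given |C| = 3, check: satisfied.
This |C| is below the Plotkin bound.


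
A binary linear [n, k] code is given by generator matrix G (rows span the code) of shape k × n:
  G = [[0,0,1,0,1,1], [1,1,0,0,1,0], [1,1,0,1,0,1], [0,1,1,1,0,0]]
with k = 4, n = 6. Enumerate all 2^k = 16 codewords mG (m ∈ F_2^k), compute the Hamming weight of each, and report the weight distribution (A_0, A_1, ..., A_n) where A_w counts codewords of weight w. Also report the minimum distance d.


Weight distribution: A_0 = 1, A_1 = 1, A_2 = 2, A_3 = 6, A_4 = 5, A_5 = 1. Minimum distance d = 1.

Enumerate all 2^4 = 16 messages m ∈ F_2^4.
For each, compute codeword c = mG in F_2^6, then tally its weight.
  m = 0000 → c = 000000, weight = 0.
  m = 1000 → c = 001011, weight = 3.
  m = 0100 → c = 110010, weight = 3.
  m = 1100 → c = 111001, weight = 4.
  m = 0010 → c = 110101, weight = 4.
  m = 1010 → c = 111110, weight = 5.
  m = 0110 → c = 000111, weight = 3.
  m = 1110 → c = 001100, weight = 2.
  m = 0001 → c = 011100, weight = 3.
  m = 1001 → c = 010111, weight = 4.
  m = 0101 → c = 101110, weight = 4.
  m = 1101 → c = 100101, weight = 3.
  m = 0011 → c = 101001, weight = 3.
  m = 1011 → c = 100010, weight = 2.
  m = 0111 → c = 011011, weight = 4.
  m = 1111 → c = 010000, weight = 1.
Tally weights:
  weight 0: 1 codewords.
  weight 1: 1 codewords.
  weight 2: 2 codewords.
  weight 3: 6 codewords.
  weight 4: 5 codewords.
  weight 5: 1 codewords.
Minimum distance d = smallest w > 0 with A_w > 0 = 1.
Sanity: Σ A_w = 16 = 2^4 = 16 ✓.


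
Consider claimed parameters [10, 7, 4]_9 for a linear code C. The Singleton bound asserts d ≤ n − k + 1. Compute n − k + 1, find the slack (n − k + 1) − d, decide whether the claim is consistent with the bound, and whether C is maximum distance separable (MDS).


Singleton RHS = n − k + 1 = 4, slack = 0, bound satisfied, MDS.

Singleton bound: d ≤ n − k + 1.
Here n = 10, k = 7, so n − k + 1 = 4.
Given d = 4, check d ≤ 4: YES.
Slack = (n − k + 1) − d = 0.
The code is MDS (slack = 0).
Description: the claimed parameters are [10, 7, 4]_9; such a code would be MDS (meets Singleton bound).


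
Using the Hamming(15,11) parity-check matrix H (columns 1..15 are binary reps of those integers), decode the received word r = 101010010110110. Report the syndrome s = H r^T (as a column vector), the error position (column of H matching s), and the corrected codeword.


s = (1, 1, 0, 1)^T, error position = 13, corrected codeword c = 101010010110010

Compute s = H r^T mod 2 one row at a time:
  s_1 = 1 + 0 + 1 + 1 + 0 + 1 + 1 + 0 = 5 ≡ 1 (mod 2).
  s_2 = 0 + 1 + 0 + 0 + 0 + 1 + 1 + 0 = 3 ≡ 1 (mod 2).
  s_3 = 0 + 1 + 0 + 0 + 1 + 1 + 1 + 0 = 4 ≡ 0 (mod 2).
  s_4 = 1 + 1 + 1 + 0 + 0 + 1 + 1 + 0 = 5 ≡ 1 (mod 2).
s = (1, 1, 0, 1)^T — this equals column 13 of H (binary 1101), so error is at position 13.
Correct: flip bit 13 of r = 101010010110110 to get c = 101010010110010.


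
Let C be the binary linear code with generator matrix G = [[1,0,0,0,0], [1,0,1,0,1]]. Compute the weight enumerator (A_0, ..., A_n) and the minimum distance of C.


Weight distribution: A_0 = 1, A_1 = 1, A_2 = 1, A_3 = 1. Minimum distance d = 1.

Enumerate all 2^2 = 4 messages m ∈ F_2^2.
For each, compute codeword c = mG in F_2^5, then tally its weight.
  m = 00 → c = 00000, weight = 0.
  m = 10 → c = 10000, weight = 1.
  m = 01 → c = 10101, weight = 3.
  m = 11 → c = 00101, weight = 2.
Tally weights:
  weight 0: 1 codewords.
  weight 1: 1 codewords.
  weight 2: 1 codewords.
  weight 3: 1 codewords.
Minimum distance d = smallest w > 0 with A_w > 0 = 1.
Sanity: Σ A_w = 4 = 2^2 = 4 ✓.


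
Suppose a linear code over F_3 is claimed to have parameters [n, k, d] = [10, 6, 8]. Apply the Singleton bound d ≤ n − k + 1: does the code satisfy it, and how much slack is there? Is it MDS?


Singleton RHS = n − k + 1 = 5, slack = -3, bound violated (no such code; not MDS).

Singleton bound: d ≤ n − k + 1.
Here n = 10, k = 6, so n − k + 1 = 5.
Given d = 8, check d ≤ 5: NO.
Slack = (n − k + 1) − d = -3.
The slack is negative: d = 8 exceeds n − k + 1 = 5 by 3, so the Singleton bound is violated and no linear [10, 6, 8]_3 code can exist. In particular it is not MDS (MDS requires d = n − k + 1 exactly).
Description: the claimed parameters are [10, 6, 8]_3; such a code would be impossible (violates the Singleton bound).


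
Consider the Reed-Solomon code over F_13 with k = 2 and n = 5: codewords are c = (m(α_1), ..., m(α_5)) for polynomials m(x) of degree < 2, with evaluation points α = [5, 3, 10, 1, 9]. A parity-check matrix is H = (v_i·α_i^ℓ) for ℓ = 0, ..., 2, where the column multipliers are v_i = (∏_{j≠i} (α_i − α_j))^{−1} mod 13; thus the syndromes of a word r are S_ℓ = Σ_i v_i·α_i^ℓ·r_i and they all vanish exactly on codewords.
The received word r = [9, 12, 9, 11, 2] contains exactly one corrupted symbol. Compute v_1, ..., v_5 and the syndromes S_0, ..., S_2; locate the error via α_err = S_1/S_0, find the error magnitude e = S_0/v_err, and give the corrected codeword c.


S = (12, 8, 1), error at position 1, error magnitude e = 9, c = [0, 12, 9, 11, 2].

Step 1: column multipliers v_i = (∏_{j≠i}(α_i − α_j))^{−1} mod 13.
  i = 1 (α = 5): (5−3)(5−10)(5−1)(5−9) = 2·(−5)·4·(−4) = 160 ≡ 4, so v_1 = 4^{−1} = 10 (mod 13).
  i = 2 (α = 3): (3−5)(3−10)(3−1)(3−9) = (−2)·(−7)·2·(−6) = −168 ≡ 1, so v_2 = 1^{−1} = 1 (mod 13).
  i = 3 (α = 10): (10−5)(10−3)(10−1)(10−9) = 5·7·9·1 = 315 ≡ 3, so v_3 = 3^{−1} = 9 (mod 13).
  i = 4 (α = 1): (1−5)(1−3)(1−10)(1−9) = (−4)·(−2)·(−9)·(−8) = 576 ≡ 4, so v_4 = 4^{−1} = 10 (mod 13).
  i = 5 (α = 9): (9−5)(9−3)(9−10)(9−1) = 4·6·(−1)·8 = −192 ≡ 3, so v_5 = 3^{−1} = 9 (mod 13).
  v = [10, 1, 9, 10, 9].
Step 2: syndromes of r = [9, 12, 9, 11, 2] (all sums mod 13).
  S_0 = Σ v_i r_i = 10·9 + 1·12 + 9·9 + 10·11 + 9·2 = 311 ≡ 12.
  S_1 = Σ v_i α_i r_i = 10·5·9 + 1·3·12 + 9·10·9 + 10·1·11 + 9·9·2 = 1568 ≡ 8.
  α_i^2 mod 13 = [12, 9, 9, 1, 3].
  S_2 = Σ v_i α_i^2 r_i = 10·12·9 + 1·9·12 + 9·9·9 + 10·1·11 + 9·3·2 = 2081 ≡ 1.
  S = (12, 8, 1) ≠ 0, so r is not a codeword (an error is present).
Step 3: locate the error. For a single error e at position i, S_ℓ = v_i·e·α_i^ℓ, so α_err = S_1/S_0.
  S_0^{−1} = 12^{−1} = 12 (mod 13), so α_err = 8·12 = 96 ≡ 5 = α_1. Error position i = 1.
  Consistency check: S_2/S_1 = 1·5 = 5 ≡ 5 = α_err ✓ (single-error assumption holds).
Step 4: error magnitude e = S_0/v_1 = S_0·∏_{j≠1}(α_1 − α_j) = 12·4 = 48 ≡ 9 (mod 13).
Step 5: correct position 1: c_1 = r_1 − e = 9 − 9 ≡ 0 (mod 13). Hence c = [0, 12, 9, 11, 2].
  Check: interpolating c through the α_i gives m(x) = 4 + 7·x (degree < 2) with m(α_i) = c_i for every i, so c is indeed a codeword.


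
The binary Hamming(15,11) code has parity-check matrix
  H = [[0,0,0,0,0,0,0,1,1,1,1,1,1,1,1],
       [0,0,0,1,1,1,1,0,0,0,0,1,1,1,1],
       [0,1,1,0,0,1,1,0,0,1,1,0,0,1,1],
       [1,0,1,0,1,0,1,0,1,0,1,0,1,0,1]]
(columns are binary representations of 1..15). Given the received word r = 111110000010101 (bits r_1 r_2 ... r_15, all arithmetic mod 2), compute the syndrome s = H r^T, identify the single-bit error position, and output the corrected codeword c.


s = (1, 0, 0, 0)^T, error position = 8, corrected codeword c = 111110010010101

Compute s = H r^T mod 2 one row at a time:
  s_1 = 0 + 0 + 0 + 1 + 0 + 1 + 0 + 1 = 3 ≡ 1 (mod 2).
  s_2 = 1 + 1 + 0 + 0 + 0 + 1 + 0 + 1 = 4 ≡ 0 (mod 2).
  s_3 = 1 + 1 + 0 + 0 + 0 + 1 + 0 + 1 = 4 ≡ 0 (mod 2).
  s_4 = 1 + 1 + 1 + 0 + 0 + 1 + 1 + 1 = 6 ≡ 0 (mod 2).
s = (1, 0, 0, 0)^T — this equals column 8 of H (binary 1000), so error is at position 8.
Correct: flip bit 8 of r = 111110000010101 to get c = 111110010010101.


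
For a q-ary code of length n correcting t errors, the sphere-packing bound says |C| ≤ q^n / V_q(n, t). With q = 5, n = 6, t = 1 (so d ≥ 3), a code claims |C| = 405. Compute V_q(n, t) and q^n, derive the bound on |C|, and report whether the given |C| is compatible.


V_q(n, t) = 25, q^n = 15625, Hamming bound = 625, |C| = 405 ≤ bound (satisfied).

Step 1: Compute V_q(n, t) = Σ_{j=0}^1 C(n, j) (q−1)^j.
  j = 0: C(6,0)·(4)^0 = 1·1 = 1.
  j = 1: C(6,1)·(4)^1 = 6·4 = 24.
  V_q(n, t) = 1 + 24 = 25.
Step 2: q^n = 5^6 = 15625.
Step 3: Hamming bound ⌊q^n / V_q(n,t)⌋ = ⌊15625/25⌋ = 625.
Step 4: Compare |C| = 405 to 625: satisfied.
The claimed |C| lies below the Hamming bound.


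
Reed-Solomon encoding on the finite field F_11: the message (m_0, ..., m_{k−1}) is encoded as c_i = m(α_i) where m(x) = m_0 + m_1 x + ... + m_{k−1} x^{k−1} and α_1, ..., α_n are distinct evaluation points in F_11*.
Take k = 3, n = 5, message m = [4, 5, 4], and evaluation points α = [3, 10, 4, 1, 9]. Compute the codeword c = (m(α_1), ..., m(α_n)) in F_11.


c = [0, 3, 0, 2, 10]

Message polynomial: m(x) = 4 + 5·x + 4·x^2 (mod 11).
For each evaluation point α_i, compute m(α_i) mod 11:
  α_1 = 3: Horner steps 4 → 6 → 0, so m(3) = 0.
  α_2 = 10: Horner steps 4 → 1 → 3, so m(10) = 3.
  α_3 = 4: Horner steps 4 → 10 → 0, so m(4) = 0.
  α_4 = 1: Horner steps 4 → 9 → 2, so m(1) = 2.
  α_5 = 9: Horner steps 4 → 8 → 10, so m(9) = 10.
Codeword c = [0, 3, 0, 2, 10] ∈ F_11^5.


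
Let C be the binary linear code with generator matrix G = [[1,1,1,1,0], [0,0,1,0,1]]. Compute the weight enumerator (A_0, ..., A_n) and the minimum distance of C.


Weight distribution: A_0 = 1, A_2 = 1, A_4 = 2. Minimum distance d = 2.

Enumerate all 2^2 = 4 messages m ∈ F_2^2.
For each, compute codeword c = mG in F_2^5, then tally its weight.
  m = 00 → c = 00000, weight = 0.
  m = 10 → c = 11110, weight = 4.
  m = 01 → c = 00101, weight = 2.
  m = 11 → c = 11011, weight = 4.
Tally weights:
  weight 0: 1 codewords.
  weight 2: 1 codewords.
  weight 4: 2 codewords.
Minimum distance d = smallest w > 0 with A_w > 0 = 2.
Sanity: Σ A_w = 4 = 2^2 = 4 ✓.


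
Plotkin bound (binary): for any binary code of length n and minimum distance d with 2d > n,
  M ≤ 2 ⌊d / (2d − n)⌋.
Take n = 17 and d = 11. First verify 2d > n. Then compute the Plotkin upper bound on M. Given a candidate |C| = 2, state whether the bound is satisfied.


Plotkin bound M ≤ 4; given |C| = 2 ≤ bound (satisfied).

Check applicability: 2d = 22, n = 17.
2d − n = 5 > 0, so Plotkin applies.
Compute d/(2d−n) = 11/5 ≈ 2.2000.
⌊d/(2d−n)⌋ = 2.
Plotkin bound: M ≤ 2·2 = 4.
Given |C| = 2, check: satisfied.
This |C| is below the Plotkin bound.


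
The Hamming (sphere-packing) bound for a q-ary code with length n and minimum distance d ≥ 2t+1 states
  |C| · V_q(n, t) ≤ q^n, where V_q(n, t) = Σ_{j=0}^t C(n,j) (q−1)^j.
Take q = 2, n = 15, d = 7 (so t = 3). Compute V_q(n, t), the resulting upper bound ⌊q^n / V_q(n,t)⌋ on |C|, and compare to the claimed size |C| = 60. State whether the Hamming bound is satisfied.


V_q(n, t) = 576, q^n = 32768, Hamming bound = 56, |C| = 60 > bound (violated).

Step 1: Compute V_q(n, t) = Σ_{j=0}^3 C(n, j) (q−1)^j.
  j = 0: C(15,0)·(1)^0 = 1·1 = 1.
  j = 1: C(15,1)·(1)^1 = 15·1 = 15.
  j = 2: C(15,2)·(1)^2 = 105·1 = 105.
  j = 3: C(15,3)·(1)^3 = 455·1 = 455.
  V_q(n, t) = 1 + 15 + 105 + 455 = 576.
Step 2: q^n = 2^15 = 32768.
Step 3: Hamming bound ⌊q^n / V_q(n,t)⌋ = ⌊32768/576⌋ = 56.
Step 4: Compare |C| = 60 to 56: violated.
The claimed |C| lies above the Hamming bound, so no 2-ary code of length 15 with d ≥ 7 can have 60 codewords.


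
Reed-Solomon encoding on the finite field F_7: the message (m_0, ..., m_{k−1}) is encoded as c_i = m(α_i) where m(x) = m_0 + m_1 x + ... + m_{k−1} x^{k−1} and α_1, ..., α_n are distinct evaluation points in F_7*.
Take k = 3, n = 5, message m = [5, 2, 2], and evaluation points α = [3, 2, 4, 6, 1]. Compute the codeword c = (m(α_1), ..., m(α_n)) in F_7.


c = [1, 3, 3, 5, 2]

Message polynomial: m(x) = 5 + 2·x + 2·x^2 (mod 7).
For each evaluation point α_i, compute m(α_i) mod 7:
  α_1 = 3: Horner steps 2 → 1 → 1, so m(3) = 1.
  α_2 = 2: Horner steps 2 → 6 → 3, so m(2) = 3.
  α_3 = 4: Horner steps 2 → 3 → 3, so m(4) = 3.
  α_4 = 6: Horner steps 2 → 0 → 5, so m(6) = 5.
  α_5 = 1: Horner steps 2 → 4 → 2, so m(1) = 2.
Codeword c = [1, 3, 3, 5, 2] ∈ F_7^5.


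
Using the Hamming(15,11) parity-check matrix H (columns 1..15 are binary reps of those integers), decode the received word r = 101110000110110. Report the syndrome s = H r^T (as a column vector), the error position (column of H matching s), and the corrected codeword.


s = (0, 0, 0, 1)^T, error position = 1, corrected codeword c = 001110000110110

Compute s = H r^T mod 2 one row at a time:
  s_1 = 0 + 0 + 1 + 1 + 0 + 1 + 1 + 0 = 4 ≡ 0 (mod 2).
  s_2 = 1 + 1 + 0 + 0 + 0 + 1 + 1 + 0 = 4 ≡ 0 (mod 2).
  s_3 = 0 + 1 + 0 + 0 + 1 + 1 + 1 + 0 = 4 ≡ 0 (mod 2).
  s_4 = 1 + 1 + 1 + 0 + 0 + 1 + 1 + 0 = 5 ≡ 1 (mod 2).
s = (0, 0, 0, 1)^T — this equals column 1 of H (binary 0001), so error is at position 1.
Correct: flip bit 1 of r = 101110000110110 to get c = 001110000110110.


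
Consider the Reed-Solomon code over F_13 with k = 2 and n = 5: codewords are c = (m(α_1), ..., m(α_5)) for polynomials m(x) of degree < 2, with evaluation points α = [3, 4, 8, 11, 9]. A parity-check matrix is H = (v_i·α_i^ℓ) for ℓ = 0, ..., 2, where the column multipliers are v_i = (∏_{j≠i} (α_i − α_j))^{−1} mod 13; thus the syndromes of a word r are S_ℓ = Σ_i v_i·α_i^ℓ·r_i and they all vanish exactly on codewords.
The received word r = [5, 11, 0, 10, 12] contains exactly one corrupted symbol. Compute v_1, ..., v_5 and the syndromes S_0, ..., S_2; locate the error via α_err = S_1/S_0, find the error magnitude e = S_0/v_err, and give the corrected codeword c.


S = (11, 5, 7), error at position 2, error magnitude e = 7, c = [5, 4, 0, 10, 12].

Step 1: column multipliers v_i = (∏_{j≠i}(α_i − α_j))^{−1} mod 13.
  i = 1 (α = 3): (3−4)(3−8)(3−11)(3−9) = (−1)·(−5)·(−8)·(−6) = 240 ≡ 6, so v_1 = 6^{−1} = 11 (mod 13).
  i = 2 (α = 4): (4−3)(4−8)(4−11)(4−9) = 1·(−4)·(−7)·(−5) = −140 ≡ 3, so v_2 = 3^{−1} = 9 (mod 13).
  i = 3 (α = 8): (8−3)(8−4)(8−11)(8−9) = 5·4·(−3)·(−1) = 60 ≡ 8, so v_3 = 8^{−1} = 5 (mod 13).
  i = 4 (α = 11): (11−3)(11−4)(11−8)(11−9) = 8·7·3·2 = 336 ≡ 11, so v_4 = 11^{−1} = 6 (mod 13).
  i = 5 (α = 9): (9−3)(9−4)(9−8)(9−11) = 6·5·1·(−2) = −60 ≡ 5, so v_5 = 5^{−1} = 8 (mod 13).
  v = [11, 9, 5, 6, 8].
Step 2: syndromes of r = [5, 11, 0, 10, 12] (all sums mod 13).
  S_0 = Σ v_i r_i = 11·5 + 9·11 + 5·0 + 6·10 + 8·12 = 310 ≡ 11.
  S_1 = Σ v_i α_i r_i = 11·3·5 + 9·4·11 + 5·8·0 + 6·11·10 + 8·9·12 = 2085 ≡ 5.
  α_i^2 mod 13 = [9, 3, 12, 4, 3].
  S_2 = Σ v_i α_i^2 r_i = 11·9·5 + 9·3·11 + 5·12·0 + 6·4·10 + 8·3·12 = 1320 ≡ 7.
  S = (11, 5, 7) ≠ 0, so r is not a codeword (an error is present).
Step 3: locate the error. For a single error e at position i, S_ℓ = v_i·e·α_i^ℓ, so α_err = S_1/S_0.
  S_0^{−1} = 11^{−1} = 6 (mod 13), so α_err = 5·6 = 30 ≡ 4 = α_2. Error position i = 2.
  Consistency check: S_2/S_1 = 7·8 = 56 ≡ 4 = α_err ✓ (single-error assumption holds).
Step 4: error magnitude e = S_0/v_2 = S_0·∏_{j≠2}(α_2 − α_j) = 11·3 = 33 ≡ 7 (mod 13).
Step 5: correct position 2: c_2 = r_2 − e = 11 − 7 ≡ 4 (mod 13). Hence c = [5, 4, 0, 10, 12].
  Check: interpolating c through the α_i gives m(x) = 8 + 12·x (degree < 2) with m(α_i) = c_i for every i, so c is indeed a codeword.


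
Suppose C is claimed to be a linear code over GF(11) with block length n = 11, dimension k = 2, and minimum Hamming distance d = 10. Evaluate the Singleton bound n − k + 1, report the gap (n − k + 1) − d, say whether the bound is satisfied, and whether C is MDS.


Singleton RHS = n − k + 1 = 10, slack = 0, bound satisfied, MDS.

Singleton bound: d ≤ n − k + 1.
Here n = 11, k = 2, so n − k + 1 = 10.
Given d = 10, check d ≤ 10: YES.
Slack = (n − k + 1) − d = 0.
The code is MDS (slack = 0).
Description: the claimed parameters are [11, 2, 10]_11; such a code would be MDS (meets Singleton bound).


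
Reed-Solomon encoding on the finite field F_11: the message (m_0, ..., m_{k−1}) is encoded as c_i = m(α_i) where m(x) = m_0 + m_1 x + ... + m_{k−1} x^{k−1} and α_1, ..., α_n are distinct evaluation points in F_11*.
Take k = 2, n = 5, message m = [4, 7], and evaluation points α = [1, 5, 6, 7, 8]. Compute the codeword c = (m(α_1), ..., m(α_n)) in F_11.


c = [0, 6, 2, 9, 5]

Message polynomial: m(x) = 4 + 7·x (mod 11).
For each evaluation point α_i, compute m(α_i) mod 11:
  α_1 = 1: Horner steps 7 → 0, so m(1) = 0.
  α_2 = 5: Horner steps 7 → 6, so m(5) = 6.
  α_3 = 6: Horner steps 7 → 2, so m(6) = 2.
  α_4 = 7: Horner steps 7 → 9, so m(7) = 9.
  α_5 = 8: Horner steps 7 → 5, so m(8) = 5.
Codeword c = [0, 6, 2, 9, 5] ∈ F_11^5.


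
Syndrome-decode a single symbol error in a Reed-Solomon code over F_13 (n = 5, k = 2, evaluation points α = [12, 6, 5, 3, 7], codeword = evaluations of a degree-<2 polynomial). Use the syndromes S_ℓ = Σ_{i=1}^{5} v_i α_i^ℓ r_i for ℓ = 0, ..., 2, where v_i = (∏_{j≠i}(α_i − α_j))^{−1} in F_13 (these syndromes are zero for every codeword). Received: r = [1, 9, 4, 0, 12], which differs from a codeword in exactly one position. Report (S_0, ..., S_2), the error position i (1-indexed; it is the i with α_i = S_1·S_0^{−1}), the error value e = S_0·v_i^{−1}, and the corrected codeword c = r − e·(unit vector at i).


S = (1, 5, 12), error at position 3, error magnitude e = 11, c = [1, 9, 6, 0, 12].

Step 1: column multipliers v_i = (∏_{j≠i}(α_i − α_j))^{−1} mod 13.
  i = 1 (α = 12): (12−6)(12−5)(12−3)(12−7) = 6·7·9·5 = 1890 ≡ 5, so v_1 = 5^{−1} = 8 (mod 13).
  i = 2 (α = 6): (6−12)(6−5)(6−3)(6−7) = (−6)·1·3·(−1) = 18 ≡ 5, so v_2 = 5^{−1} = 8 (mod 13).
  i = 3 (α = 5): (5−12)(5−6)(5−3)(5−7) = (−7)·(−1)·2·(−2) = −28 ≡ 11, so v_3 = 11^{−1} = 6 (mod 13).
  i = 4 (α = 3): (3−12)(3−6)(3−5)(3−7) = (−9)·(−3)·(−2)·(−4) = 216 ≡ 8, so v_4 = 8^{−1} = 5 (mod 13).
  i = 5 (α = 7): (7−12)(7−6)(7−5)(7−3) = (−5)·1·2·4 = −40 ≡ 12, so v_5 = 12^{−1} = 12 (mod 13).
  v = [8, 8, 6, 5, 12].
Step 2: syndromes of r = [1, 9, 4, 0, 12] (all sums mod 13).
  S_0 = Σ v_i r_i = 8·1 + 8·9 + 6·4 + 5·0 + 12·12 = 248 ≡ 1.
  S_1 = Σ v_i α_i r_i = 8·12·1 + 8·6·9 + 6·5·4 + 5·3·0 + 12·7·12 = 1656 ≡ 5.
  α_i^2 mod 13 = [1, 10, 12, 9, 10].
  S_2 = Σ v_i α_i^2 r_i = 8·1·1 + 8·10·9 + 6·12·4 + 5·9·0 + 12·10·12 = 2456 ≡ 12.
  S = (1, 5, 12) ≠ 0, so r is not a codeword (an error is present).
Step 3: locate the error. For a single error e at position i, S_ℓ = v_i·e·α_i^ℓ, so α_err = S_1/S_0.
  S_0^{−1} = 1^{−1} = 1 (mod 13), so α_err = 5·1 = 5 ≡ 5 = α_3. Error position i = 3.
  Consistency check: S_2/S_1 = 12·8 = 96 ≡ 5 = α_err ✓ (single-error assumption holds).
Step 4: error magnitude e = S_0/v_3 = S_0·∏_{j≠3}(α_3 − α_j) = 1·11 = 11 ≡ 11 (mod 13).
Step 5: correct position 3: c_3 = r_3 − e = 4 − 11 ≡ 6 (mod 13). Hence c = [1, 9, 6, 0, 12].
  Check: interpolating c through the α_i gives m(x) = 4 + 3·x (degree < 2) with m(α_i) = c_i for every i, so c is indeed a codeword.


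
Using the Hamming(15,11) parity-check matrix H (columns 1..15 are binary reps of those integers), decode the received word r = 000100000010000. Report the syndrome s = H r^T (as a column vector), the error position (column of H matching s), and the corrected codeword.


s = (1, 1, 1, 1)^T, error position = 15, corrected codeword c = 000100000010001

Compute s = H r^T mod 2 one row at a time:
  s_1 = 0 + 0 + 0 + 1 + 0 + 0 + 0 + 0 = 1 ≡ 1 (mod 2).
  s_2 = 1 + 0 + 0 + 0 + 0 + 0 + 0 + 0 = 1 ≡ 1 (mod 2).
  s_3 = 0 + 0 + 0 + 0 + 0 + 1 + 0 + 0 = 1 ≡ 1 (mod 2).
  s_4 = 0 + 0 + 0 + 0 + 0 + 1 + 0 + 0 = 1 ≡ 1 (mod 2).
s = (1, 1, 1, 1)^T — this equals column 15 of H (binary 1111), so error is at position 15.
Correct: flip bit 15 of r = 000100000010000 to get c = 000100000010001.


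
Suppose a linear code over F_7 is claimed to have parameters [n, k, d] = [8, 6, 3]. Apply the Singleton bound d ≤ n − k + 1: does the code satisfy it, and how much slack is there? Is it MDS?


Singleton RHS = n − k + 1 = 3, slack = 0, bound satisfied, MDS.

Singleton bound: d ≤ n − k + 1.
Here n = 8, k = 6, so n − k + 1 = 3.
Given d = 3, check d ≤ 3: YES.
Slack = (n − k + 1) − d = 0.
The code is MDS (slack = 0).
Description: the claimed parameters are [8, 6, 3]_7; such a code would be MDS (meets Singleton bound).


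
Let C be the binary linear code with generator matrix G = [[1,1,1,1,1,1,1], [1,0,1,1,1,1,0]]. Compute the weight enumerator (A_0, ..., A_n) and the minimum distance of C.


Weight distribution: A_0 = 1, A_2 = 1, A_5 = 1, A_7 = 1. Minimum distance d = 2.

Enumerate all 2^2 = 4 messages m ∈ F_2^2.
For each, compute codeword c = mG in F_2^7, then tally its weight.
  m = 00 → c = 0000000, weight = 0.
  m = 10 → c = 1111111, weight = 7.
  m = 01 → c = 1011110, weight = 5.
  m = 11 → c = 0100001, weight = 2.
Tally weights:
  weight 0: 1 codewords.
  weight 2: 1 codewords.
  weight 5: 1 codewords.
  weight 7: 1 codewords.
Minimum distance d = smallest w > 0 with A_w > 0 = 2.
Sanity: Σ A_w = 4 = 2^2 = 4 ✓.


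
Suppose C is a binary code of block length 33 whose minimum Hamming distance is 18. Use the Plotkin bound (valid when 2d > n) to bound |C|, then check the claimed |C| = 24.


Plotkin bound M ≤ 12; given |C| = 24 > bound (violated).

Check applicability: 2d = 36, n = 33.
2d − n = 3 > 0, so Plotkin applies.
Compute d/(2d−n) = 18/3 ≈ 6.0000.
⌊d/(2d−n)⌋ = 6.
Plotkin bound: M ≤ 2·6 = 12.
Given |C| = 24, check: VIOLATED.
This |C| is above the Plotkin bound, so no binary code with n = 33, d = 18 and 24 codewords exists.


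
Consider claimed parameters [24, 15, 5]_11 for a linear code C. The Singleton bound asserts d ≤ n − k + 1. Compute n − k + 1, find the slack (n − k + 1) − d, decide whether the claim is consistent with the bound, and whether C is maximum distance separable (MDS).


Singleton RHS = n − k + 1 = 10, slack = 5, bound satisfied, not MDS.

Singleton bound: d ≤ n − k + 1.
Here n = 24, k = 15, so n − k + 1 = 10.
Given d = 5, check d ≤ 10: YES.
Slack = (n − k + 1) − d = 5.
The code is NOT MDS (slack = 5 > 0).
Description: the claimed parameters are [24, 15, 5]_11; such a code would be non-MDS.


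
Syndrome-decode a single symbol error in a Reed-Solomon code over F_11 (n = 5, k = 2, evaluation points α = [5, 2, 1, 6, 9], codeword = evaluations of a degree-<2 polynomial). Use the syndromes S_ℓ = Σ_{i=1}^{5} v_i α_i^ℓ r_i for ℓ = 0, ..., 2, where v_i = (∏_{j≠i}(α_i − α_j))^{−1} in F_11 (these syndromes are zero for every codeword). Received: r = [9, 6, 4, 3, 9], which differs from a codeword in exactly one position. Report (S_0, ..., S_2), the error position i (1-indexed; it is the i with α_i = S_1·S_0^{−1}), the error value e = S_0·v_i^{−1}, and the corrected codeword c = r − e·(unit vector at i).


S = (2, 10, 6), error at position 1, error magnitude e = 8, c = [1, 6, 4, 3, 9].

Step 1: column multipliers v_i = (∏_{j≠i}(α_i − α_j))^{−1} mod 11.
  i = 1 (α = 5): (5−2)(5−1)(5−6)(5−9) = 3·4·(−1)·(−4) = 48 ≡ 4, so v_1 = 4^{−1} = 3 (mod 11).
  i = 2 (α = 2): (2−5)(2−1)(2−6)(2−9) = (−3)·1·(−4)·(−7) = −84 ≡ 4, so v_2 = 4^{−1} = 3 (mod 11).
  i = 3 (α = 1): (1−5)(1−2)(1−6)(1−9) = (−4)·(−1)·(−5)·(−8) = 160 ≡ 6, so v_3 = 6^{−1} = 2 (mod 11).
  i = 4 (α = 6): (6−5)(6−2)(6−1)(6−9) = 1·4·5·(−3) = −60 ≡ 6, so v_4 = 6^{−1} = 2 (mod 11).
  i = 5 (α = 9): (9−5)(9−2)(9−1)(9−6) = 4·7·8·3 = 672 ≡ 1, so v_5 = 1^{−1} = 1 (mod 11).
  v = [3, 3, 2, 2, 1].
Step 2: syndromes of r = [9, 6, 4, 3, 9] (all sums mod 11).
  S_0 = Σ v_i r_i = 3·9 + 3·6 + 2·4 + 2·3 + 1·9 = 68 ≡ 2.
  S_1 = Σ v_i α_i r_i = 3·5·9 + 3·2·6 + 2·1·4 + 2·6·3 + 1·9·9 = 296 ≡ 10.
  α_i^2 mod 11 = [3, 4, 1, 3, 4].
  S_2 = Σ v_i α_i^2 r_i = 3·3·9 + 3·4·6 + 2·1·4 + 2·3·3 + 1·4·9 = 215 ≡ 6.
  S = (2, 10, 6) ≠ 0, so r is not a codeword (an error is present).
Step 3: locate the error. For a single error e at position i, S_ℓ = v_i·e·α_i^ℓ, so α_err = S_1/S_0.
  S_0^{−1} = 2^{−1} = 6 (mod 11), so α_err = 10·6 = 60 ≡ 5 = α_1. Error position i = 1.
  Consistency check: S_2/S_1 = 6·10 = 60 ≡ 5 = α_err ✓ (single-error assumption holds).
Step 4: error magnitude e = S_0/v_1 = S_0·∏_{j≠1}(α_1 − α_j) = 2·4 = 8 ≡ 8 (mod 11).
Step 5: correct position 1: c_1 = r_1 − e = 9 − 8 ≡ 1 (mod 11). Hence c = [1, 6, 4, 3, 9].
  Check: interpolating c through the α_i gives m(x) = 2 + 2·x (degree < 2) with m(α_i) = c_i for every i, so c is indeed a codeword.


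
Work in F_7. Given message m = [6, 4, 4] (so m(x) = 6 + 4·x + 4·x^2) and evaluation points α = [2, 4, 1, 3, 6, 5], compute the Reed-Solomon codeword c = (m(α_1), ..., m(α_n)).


c = [2, 2, 0, 5, 6, 0]

Message polynomial: m(x) = 6 + 4·x + 4·x^2 (mod 7).
For each evaluation point α_i, compute m(α_i) mod 7:
  α_1 = 2: Horner steps 4 → 5 → 2, so m(2) = 2.
  α_2 = 4: Horner steps 4 → 6 → 2, so m(4) = 2.
  α_3 = 1: Horner steps 4 → 1 → 0, so m(1) = 0.
  α_4 = 3: Horner steps 4 → 2 → 5, so m(3) = 5.
  α_5 = 6: Horner steps 4 → 0 → 6, so m(6) = 6.
  α_6 = 5: Horner steps 4 → 3 → 0, so m(5) = 0.
Codeword c = [2, 2, 0, 5, 6, 0] ∈ F_7^6.


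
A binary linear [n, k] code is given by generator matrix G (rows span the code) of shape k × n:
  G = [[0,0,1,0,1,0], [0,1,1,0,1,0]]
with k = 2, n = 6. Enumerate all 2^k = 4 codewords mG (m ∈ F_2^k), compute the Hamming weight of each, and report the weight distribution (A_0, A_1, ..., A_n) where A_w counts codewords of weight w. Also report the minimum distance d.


Weight distribution: A_0 = 1, A_1 = 1, A_2 = 1, A_3 = 1. Minimum distance d = 1.

Enumerate all 2^2 = 4 messages m ∈ F_2^2.
For each, compute codeword c = mG in F_2^6, then tally its weight.
  m = 00 → c = 000000, weight = 0.
  m = 10 → c = 001010, weight = 2.
  m = 01 → c = 011010, weight = 3.
  m = 11 → c = 010000, weight = 1.
Tally weights:
  weight 0: 1 codewords.
  weight 1: 1 codewords.
  weight 2: 1 codewords.
  weight 3: 1 codewords.
Minimum distance d = smallest w > 0 with A_w > 0 = 1.
Sanity: Σ A_w = 4 = 2^2 = 4 ✓.


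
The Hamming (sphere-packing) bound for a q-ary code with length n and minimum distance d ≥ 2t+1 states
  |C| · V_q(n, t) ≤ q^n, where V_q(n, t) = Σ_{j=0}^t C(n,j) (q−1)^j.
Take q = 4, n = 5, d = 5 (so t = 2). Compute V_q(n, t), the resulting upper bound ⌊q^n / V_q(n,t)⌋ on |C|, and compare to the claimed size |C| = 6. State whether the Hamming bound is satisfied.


V_q(n, t) = 106, q^n = 1024, Hamming bound = 9, |C| = 6 ≤ bound (satisfied).

Step 1: Compute V_q(n, t) = Σ_{j=0}^2 C(n, j) (q−1)^j.
  j = 0: C(5,0)·(3)^0 = 1·1 = 1.
  j = 1: C(5,1)·(3)^1 = 5·3 = 15.
  j = 2: C(5,2)·(3)^2 = 10·9 = 90.
  V_q(n, t) = 1 + 15 + 90 = 106.
Step 2: q^n = 4^5 = 1024.
Step 3: Hamming bound ⌊q^n / V_q(n,t)⌋ = ⌊1024/106⌋ = 9.
Step 4: Compare |C| = 6 to 9: satisfied.
The claimed |C| lies below the Hamming bound.


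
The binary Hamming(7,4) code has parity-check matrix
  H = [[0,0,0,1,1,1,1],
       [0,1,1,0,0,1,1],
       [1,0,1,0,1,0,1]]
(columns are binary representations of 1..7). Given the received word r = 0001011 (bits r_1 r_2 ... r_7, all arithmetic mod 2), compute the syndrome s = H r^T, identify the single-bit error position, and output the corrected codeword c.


s = (1, 0, 1)^T, error position = 5, corrected codeword c = 0001111

Compute s = H r^T mod 2 one row at a time:
  s_1 = 1 + 0 + 1 + 1 = 3 ≡ 1 (mod 2).
  s_2 = 0 + 0 + 1 + 1 = 2 ≡ 0 (mod 2).
  s_3 = 0 + 0 + 0 + 1 = 1 ≡ 1 (mod 2).
s = (1, 0, 1)^T — this equals column 5 of H (binary 101), so error is at position 5.
Correct: flip bit 5 of r = 0001011 to get c = 0001111.


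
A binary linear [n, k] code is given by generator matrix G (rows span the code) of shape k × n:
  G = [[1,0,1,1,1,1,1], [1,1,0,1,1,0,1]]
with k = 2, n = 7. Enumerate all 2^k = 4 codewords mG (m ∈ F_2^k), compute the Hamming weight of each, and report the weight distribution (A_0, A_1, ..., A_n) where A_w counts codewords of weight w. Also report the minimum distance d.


Weight distribution: A_0 = 1, A_3 = 1, A_5 = 1, A_6 = 1. Minimum distance d = 3.

Enumerate all 2^2 = 4 messages m ∈ F_2^2.
For each, compute codeword c = mG in F_2^7, then tally its weight.
  m = 00 → c = 0000000, weight = 0.
  m = 10 → c = 1011111, weight = 6.
  m = 01 → c = 1101101, weight = 5.
  m = 11 → c = 0110010, weight = 3.
Tally weights:
  weight 0: 1 codewords.
  weight 3: 1 codewords.
  weight 5: 1 codewords.
  weight 6: 1 codewords.
Minimum distance d = smallest w > 0 with A_w > 0 = 3.
Sanity: Σ A_w = 4 = 2^2 = 4 ✓.


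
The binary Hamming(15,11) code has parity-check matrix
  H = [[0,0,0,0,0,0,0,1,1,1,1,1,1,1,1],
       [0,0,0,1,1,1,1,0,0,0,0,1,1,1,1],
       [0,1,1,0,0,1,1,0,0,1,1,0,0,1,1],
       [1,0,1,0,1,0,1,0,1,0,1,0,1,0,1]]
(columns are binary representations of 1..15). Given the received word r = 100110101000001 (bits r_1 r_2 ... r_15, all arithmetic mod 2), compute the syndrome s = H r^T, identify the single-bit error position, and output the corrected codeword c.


s = (0, 0, 0, 1)^T, error position = 1, corrected codeword c = 000110101000001

Compute s = H r^T mod 2 one row at a time:
  s_1 = 0 + 1 + 0 + 0 + 0 + 0 + 0 + 1 = 2 ≡ 0 (mod 2).
  s_2 = 1 + 1 + 0 + 1 + 0 + 0 + 0 + 1 = 4 ≡ 0 (mod 2).
  s_3 = 0 + 0 + 0 + 1 + 0 + 0 + 0 + 1 = 2 ≡ 0 (mod 2).
  s_4 = 1 + 0 + 1 + 1 + 1 + 0 + 0 + 1 = 5 ≡ 1 (mod 2).
s = (0, 0, 0, 1)^T — this equals column 1 of H (binary 0001), so error is at position 1.
Correct: flip bit 1 of r = 100110101000001 to get c = 000110101000001.


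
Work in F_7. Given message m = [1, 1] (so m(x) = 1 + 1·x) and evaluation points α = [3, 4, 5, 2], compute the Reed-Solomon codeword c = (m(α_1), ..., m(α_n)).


c = [4, 5, 6, 3]

Message polynomial: m(x) = 1 + 1·x (mod 7).
For each evaluation point α_i, compute m(α_i) mod 7:
  α_1 = 3: Horner steps 1 → 4, so m(3) = 4.
  α_2 = 4: Horner steps 1 → 5, so m(4) = 5.
  α_3 = 5: Horner steps 1 → 6, so m(5) = 6.
  α_4 = 2: Horner steps 1 → 3, so m(2) = 3.
Codeword c = [4, 5, 6, 3] ∈ F_7^4.
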